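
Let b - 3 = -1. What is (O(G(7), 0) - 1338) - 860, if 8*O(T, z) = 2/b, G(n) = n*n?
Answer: -17583/8 ≈ -2197.9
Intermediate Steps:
b = 2 (b = 3 - 1 = 2)
G(n) = n**2
O(T, z) = 1/8 (O(T, z) = (2/2)/8 = (2*(1/2))/8 = (1/8)*1 = 1/8)
(O(G(7), 0) - 1338) - 860 = (1/8 - 1338) - 860 = -10703/8 - 860 = -17583/8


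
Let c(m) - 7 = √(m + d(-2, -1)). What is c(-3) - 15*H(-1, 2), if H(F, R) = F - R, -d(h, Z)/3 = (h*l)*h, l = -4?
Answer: 52 + 3*√5 ≈ 58.708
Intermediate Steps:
d(h, Z) = 12*h² (d(h, Z) = -3*h*(-4)*h = -3*(-4*h)*h = -(-12)*h² = 12*h²)
c(m) = 7 + √(48 + m) (c(m) = 7 + √(m + 12*(-2)²) = 7 + √(m + 12*4) = 7 + √(m + 48) = 7 + √(48 + m))
c(-3) - 15*H(-1, 2) = (7 + √(48 - 3)) - 15*(-1 - 1*2) = (7 + √45) - 15*(-1 - 2) = (7 + 3*√5) - 15*(-3) = (7 + 3*√5) + 45 = 52 + 3*√5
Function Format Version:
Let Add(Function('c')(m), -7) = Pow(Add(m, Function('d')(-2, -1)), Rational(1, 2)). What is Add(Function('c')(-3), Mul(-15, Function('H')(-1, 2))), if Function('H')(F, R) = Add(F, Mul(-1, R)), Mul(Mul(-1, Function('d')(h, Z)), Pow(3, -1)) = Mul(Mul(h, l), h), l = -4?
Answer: Add(52, Mul(3, Pow(5, Rational(1, 2)))) ≈ 58.708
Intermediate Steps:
Function('d')(h, Z) = Mul(12, Pow(h, 2)) (Function('d')(h, Z) = Mul(-3, Mul(Mul(h, -4), h)) = Mul(-3, Mul(Mul(-4, h), h)) = Mul(-3, Mul(-4, Pow(h, 2))) = Mul(12, Pow(h, 2)))
Function('c')(m) = Add(7, Pow(Add(48, m), Rational(1, 2))) (Function('c')(m) = Add(7, Pow(Add(m, Mul(12, Pow(-2, 2))), Rational(1, 2))) = Add(7, Pow(Add(m, Mul(12, 4)), Rational(1, 2))) = Add(7, Pow(Add(m, 48), Rational(1, 2))) = Add(7, Pow(Add(48, m), Rational(1, 2))))
Add(Function('c')(-3), Mul(-15, Function('H')(-1, 2))) = Add(Add(7, Pow(Add(48, -3), Rational(1, 2))), Mul(-15, Add(-1, Mul(-1, 2)))) = Add(Add(7, Pow(45, Rational(1, 2))), Mul(-15, Add(-1, -2))) = Add(Add(7, Mul(3, Pow(5, Rational(1, 2)))), Mul(-15, -3)) = Add(Add(7, Mul(3, Pow(5, Rational(1, 2)))), 45) = Add(52, Mul(3, Pow(5, Rational(1, 2))))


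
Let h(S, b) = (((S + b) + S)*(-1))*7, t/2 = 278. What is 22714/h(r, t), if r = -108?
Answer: -11357/1190 ≈ -9.5437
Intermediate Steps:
t = 556 (t = 2*278 = 556)
h(S, b) = -14*S - 7*b (h(S, b) = ((b + 2*S)*(-1))*7 = (-b - 2*S)*7 = -14*S - 7*b)
22714/h(r, t) = 22714/(-14*(-108) - 7*556) = 22714/(1512 - 3892) = 22714/(-2380) = 22714*(-1/2380) = -11357/1190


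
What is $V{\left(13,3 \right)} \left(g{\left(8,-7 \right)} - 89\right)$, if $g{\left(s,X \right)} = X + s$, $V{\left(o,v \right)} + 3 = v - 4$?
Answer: $352$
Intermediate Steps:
$V{\left(o,v \right)} = -7 + v$ ($V{\left(o,v \right)} = -3 + \left(v - 4\right) = -3 + \left(-4 + v\right) = -7 + v$)
$V{\left(13,3 \right)} \left(g{\left(8,-7 \right)} - 89\right) = \left(-7 + 3\right) \left(\left(-7 + 8\right) - 89\right) = - 4 \left(1 - 89\right) = \left(-4\right) \left(-88\right) = 352$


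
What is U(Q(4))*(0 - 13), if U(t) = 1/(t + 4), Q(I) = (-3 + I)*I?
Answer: -13/8 ≈ -1.6250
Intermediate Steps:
Q(I) = I*(-3 + I)
U(t) = 1/(4 + t)
U(Q(4))*(0 - 13) = (0 - 13)/(4 + 4*(-3 + 4)) = -13/(4 + 4*1) = -13/(4 + 4) = -13/8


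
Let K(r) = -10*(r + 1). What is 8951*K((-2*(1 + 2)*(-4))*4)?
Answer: -8682470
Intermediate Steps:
K(r) = -10 - 10*r (K(r) = -10*(1 + r) = -10 - 10*r)
8951*K((-2*(1 + 2)*(-4))*4) = 8951*(-10 - 10*-2*(1 + 2)*(-4)*4) = 8951*(-10 - 10*-2*3*(-4)*4) = 8951*(-10 - 10*(-6*(-4))*4) = 8951*(-10 - 240*4) = 8951*(-10 - 10*96) = 8951*(-10 - 960) = 8951*(-970) = -8682470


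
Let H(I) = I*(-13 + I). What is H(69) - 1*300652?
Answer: -296788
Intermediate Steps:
H(69) - 1*300652 = 69*(-13 + 69) - 1*300652 = 69*56 - 300652 = 3864 - 300652 = -296788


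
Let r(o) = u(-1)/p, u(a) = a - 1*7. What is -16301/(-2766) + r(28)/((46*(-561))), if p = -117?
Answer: 8202936629/1391898222 ≈ 5.8933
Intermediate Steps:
u(a) = -7 + a (u(a) = a - 7 = -7 + a)
r(o) = 8/117 (r(o) = (-7 - 1)/(-117) = -8*(-1/117) = 8/117)
-16301/(-2766) + r(28)/((46*(-561))) = -16301/(-2766) + 8/(117*((46*(-561)))) = -16301*(-1/2766) + (8/117)/(-25806) = 16301/2766 + (8/117)*(-1/25806) = 16301/2766 - 4/1509651 = 8202936629/1391898222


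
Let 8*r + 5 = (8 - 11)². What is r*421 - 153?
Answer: 115/2 ≈ 57.500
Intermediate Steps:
r = ½ (r = -5/8 + (8 - 11)²/8 = -5/8 + (⅛)*(-3)² = -5/8 + (⅛)*9 = -5/8 + 9/8 = ½ ≈ 0.50000)
r*421 - 153 = (½)*421 - 153 = 421/2 - 153 = 115/2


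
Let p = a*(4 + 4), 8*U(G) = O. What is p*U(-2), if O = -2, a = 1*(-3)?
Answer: 6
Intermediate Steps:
a = -3
U(G) = -¼ (U(G) = (⅛)*(-2) = -¼)
p = -24 (p = -3*(4 + 4) = -3*8 = -24)
p*U(-2) = -24*(-¼) = 6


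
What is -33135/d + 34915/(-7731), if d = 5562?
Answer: -16680145/1592586 ≈ -10.474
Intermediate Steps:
-33135/d + 34915/(-7731) = -33135/5562 + 34915/(-7731) = -33135*1/5562 + 34915*(-1/7731) = -11045/1854 - 34915/7731 = -16680145/1592586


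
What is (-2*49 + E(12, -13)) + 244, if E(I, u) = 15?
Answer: 161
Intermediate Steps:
(-2*49 + E(12, -13)) + 244 = (-2*49 + 15) + 244 = (-98 + 15) + 244 = -83 + 244 = 161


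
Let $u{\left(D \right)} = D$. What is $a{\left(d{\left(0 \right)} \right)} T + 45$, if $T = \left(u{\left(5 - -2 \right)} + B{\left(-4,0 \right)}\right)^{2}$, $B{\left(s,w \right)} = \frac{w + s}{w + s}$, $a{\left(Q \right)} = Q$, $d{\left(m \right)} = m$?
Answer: $45$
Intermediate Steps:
$B{\left(s,w \right)} = 1$ ($B{\left(s,w \right)} = \frac{s + w}{s + w} = 1$)
$T = 64$ ($T = \left(\left(5 - -2\right) + 1\right)^{2} = \left(\left(5 + 2\right) + 1\right)^{2} = \left(7 + 1\right)^{2} = 8^{2} = 64$)
$a{\left(d{\left(0 \right)} \right)} T + 45 = 0 \cdot 64 + 45 = 0 + 45 = 45$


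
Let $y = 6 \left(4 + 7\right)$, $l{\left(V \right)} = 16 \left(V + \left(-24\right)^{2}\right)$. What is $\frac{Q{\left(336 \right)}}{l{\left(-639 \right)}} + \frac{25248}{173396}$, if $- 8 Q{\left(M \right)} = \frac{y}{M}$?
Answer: $\frac{2850875047}{19575714816} \approx 0.14563$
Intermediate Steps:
$l{\left(V \right)} = 9216 + 16 V$ ($l{\left(V \right)} = 16 \left(V + 576\right) = 16 \left(576 + V\right) = 9216 + 16 V$)
$y = 66$ ($y = 6 \cdot 11 = 66$)
$Q{\left(M \right)} = - \frac{33}{4 M}$ ($Q{\left(M \right)} = - \frac{66 \frac{1}{M}}{8} = - \frac{33}{4 M}$)
$\frac{Q{\left(336 \right)}}{l{\left(-639 \right)}} + \frac{25248}{173396} = \frac{\left(- \frac{33}{4}\right) \frac{1}{336}}{9216 + 16 \left(-639\right)} + \frac{25248}{173396} = \frac{\left(- \frac{33}{4}\right) \frac{1}{336}}{9216 - 10224} + 25248 \cdot \frac{1}{173396} = - \frac{11}{448 \left(-1008\right)} + \frac{6312}{43349} = \left(- \frac{11}{448}\right) \left(- \frac{1}{1008}\right) + \frac{6312}{43349} = \frac{11}{451584} + \frac{6312}{43349} = \frac{2850875047}{19575714816}$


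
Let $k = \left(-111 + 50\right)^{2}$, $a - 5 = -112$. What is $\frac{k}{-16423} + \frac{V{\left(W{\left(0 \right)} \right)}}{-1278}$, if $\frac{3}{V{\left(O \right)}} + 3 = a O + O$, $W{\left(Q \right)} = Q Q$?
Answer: $- \frac{4739015}{20988594} \approx -0.22579$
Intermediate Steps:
$a = -107$ ($a = 5 - 112 = -107$)
$W{\left(Q \right)} = Q^{2}$
$k = 3721$ ($k = \left(-61\right)^{2} = 3721$)
$V{\left(O \right)} = \frac{3}{-3 - 106 O}$ ($V{\left(O \right)} = \frac{3}{-3 + \left(- 107 O + O\right)} = \frac{3}{-3 - 106 O}$)
$\frac{k}{-16423} + \frac{V{\left(W{\left(0 \right)} \right)}}{-1278} = \frac{3721}{-16423} + \frac{3 \frac{1}{-3 - 106 \cdot 0^{2}}}{-1278} = 3721 \left(- \frac{1}{16423}\right) + \frac{3}{-3 - 0} \left(- \frac{1}{1278}\right) = - \frac{3721}{16423} + \frac{3}{-3 + 0} \left(- \frac{1}{1278}\right) = - \frac{3721}{16423} + \frac{3}{-3} \left(- \frac{1}{1278}\right) = - \frac{3721}{16423} + 3 \left(- \frac{1}{3}\right) \left(- \frac{1}{1278}\right) = - \frac{3721}{16423} - - \frac{1}{1278} = - \frac{3721}{16423} + \frac{1}{1278} = - \frac{4739015}{20988594}$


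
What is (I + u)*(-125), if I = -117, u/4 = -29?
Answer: 29125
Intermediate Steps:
u = -116 (u = 4*(-29) = -116)
(I + u)*(-125) = (-117 - 116)*(-125) = -233*(-125) = 29125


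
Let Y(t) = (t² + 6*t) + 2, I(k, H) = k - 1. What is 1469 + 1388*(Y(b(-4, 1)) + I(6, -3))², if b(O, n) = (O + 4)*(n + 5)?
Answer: 69481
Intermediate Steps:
I(k, H) = -1 + k
b(O, n) = (4 + O)*(5 + n)
Y(t) = 2 + t² + 6*t
1469 + 1388*(Y(b(-4, 1)) + I(6, -3))² = 1469 + 1388*((2 + (20 + 4*1 + 5*(-4) - 4*1)² + 6*(20 + 4*1 + 5*(-4) - 4*1)) + (-1 + 6))² = 1469 + 1388*((2 + (20 + 4 - 20 - 4)² + 6*(20 + 4 - 20 - 4)) + 5)² = 1469 + 1388*((2 + 0² + 6*0) + 5)² = 1469 + 1388*((2 + 0 + 0) + 5)² = 1469 + 1388*(2 + 5)² = 1469 + 1388*7² = 1469 + 1388*49 = 1469 + 68012 = 69481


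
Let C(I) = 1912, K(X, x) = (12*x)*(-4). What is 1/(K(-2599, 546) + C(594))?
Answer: -1/24296 ≈ -4.1159e-5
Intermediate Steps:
K(X, x) = -48*x
1/(K(-2599, 546) + C(594)) = 1/(-48*546 + 1912) = 1/(-26208 + 1912) = 1/(-24296) = -1/24296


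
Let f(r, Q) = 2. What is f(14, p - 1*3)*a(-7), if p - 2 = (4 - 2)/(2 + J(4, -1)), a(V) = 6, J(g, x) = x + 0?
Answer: 12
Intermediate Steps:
J(g, x) = x
p = 4 (p = 2 + (4 - 2)/(2 - 1) = 2 + 2/1 = 2 + 2*1 = 2 + 2 = 4)
f(14, p - 1*3)*a(-7) = 2*6 = 12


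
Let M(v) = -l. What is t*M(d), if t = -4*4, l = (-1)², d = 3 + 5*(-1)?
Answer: 16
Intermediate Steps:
d = -2 (d = 3 - 5 = -2)
l = 1
M(v) = -1 (M(v) = -1*1 = -1)
t = -16
t*M(d) = -16*(-1) = 16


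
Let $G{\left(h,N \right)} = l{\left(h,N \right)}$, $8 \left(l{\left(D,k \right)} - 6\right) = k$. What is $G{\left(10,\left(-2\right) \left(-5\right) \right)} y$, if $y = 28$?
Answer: $203$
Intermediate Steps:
$l{\left(D,k \right)} = 6 + \frac{k}{8}$
$G{\left(h,N \right)} = 6 + \frac{N}{8}$
$G{\left(10,\left(-2\right) \left(-5\right) \right)} y = \left(6 + \frac{\left(-2\right) \left(-5\right)}{8}\right) 28 = \left(6 + \frac{1}{8} \cdot 10\right) 28 = \left(6 + \frac{5}{4}\right) 28 = \frac{29}{4} \cdot 28 = 203$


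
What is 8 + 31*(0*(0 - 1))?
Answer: 8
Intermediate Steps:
8 + 31*(0*(0 - 1)) = 8 + 31*(0*(-1)) = 8 + 31*0 = 8 + 0 = 8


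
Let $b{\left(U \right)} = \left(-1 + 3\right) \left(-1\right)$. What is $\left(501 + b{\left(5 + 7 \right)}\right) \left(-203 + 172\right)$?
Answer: $-15469$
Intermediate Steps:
$b{\left(U \right)} = -2$ ($b{\left(U \right)} = 2 \left(-1\right) = -2$)
$\left(501 + b{\left(5 + 7 \right)}\right) \left(-203 + 172\right) = \left(501 - 2\right) \left(-203 + 172\right) = 499 \left(-31\right) = -15469$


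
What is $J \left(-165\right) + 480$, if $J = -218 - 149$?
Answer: $61035$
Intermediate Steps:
$J = -367$
$J \left(-165\right) + 480 = \left(-367\right) \left(-165\right) + 480 = 60555 + 480 = 61035$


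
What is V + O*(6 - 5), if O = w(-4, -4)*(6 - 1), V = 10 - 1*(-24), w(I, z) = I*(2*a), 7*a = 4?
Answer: 78/7 ≈ 11.143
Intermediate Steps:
a = 4/7 (a = (1/7)*4 = 4/7 ≈ 0.57143)
w(I, z) = 8*I/7 (w(I, z) = I*(2*(4/7)) = I*(8/7) = 8*I/7)
V = 34 (V = 10 + 24 = 34)
O = -160/7 (O = ((8/7)*(-4))*(6 - 1) = -32/7*5 = -160/7 ≈ -22.857)
V + O*(6 - 5) = 34 - 160*(6 - 5)/7 = 34 - 160/7*1 = 34 - 160/7 = 78/7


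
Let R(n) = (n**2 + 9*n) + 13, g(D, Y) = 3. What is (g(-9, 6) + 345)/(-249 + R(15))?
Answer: 87/31 ≈ 2.8064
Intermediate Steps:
R(n) = 13 + n**2 + 9*n
(g(-9, 6) + 345)/(-249 + R(15)) = (3 + 345)/(-249 + (13 + 15**2 + 9*15)) = 348/(-249 + (13 + 225 + 135)) = 348/(-249 + 373) = 348/124 = 348*(1/124) = 87/31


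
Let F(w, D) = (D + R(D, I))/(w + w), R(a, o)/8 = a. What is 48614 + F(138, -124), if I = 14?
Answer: 1118029/23 ≈ 48610.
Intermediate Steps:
R(a, o) = 8*a
F(w, D) = 9*D/(2*w) (F(w, D) = (D + 8*D)/(w + w) = (9*D)/((2*w)) = (9*D)*(1/(2*w)) = 9*D/(2*w))
48614 + F(138, -124) = 48614 + (9/2)*(-124)/138 = 48614 + (9/2)*(-124)*(1/138) = 48614 - 93/23 = 1118029/23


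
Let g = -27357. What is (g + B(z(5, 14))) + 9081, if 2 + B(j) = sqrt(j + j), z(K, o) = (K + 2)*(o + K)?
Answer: -18278 + sqrt(266) ≈ -18262.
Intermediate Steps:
z(K, o) = (2 + K)*(K + o)
B(j) = -2 + sqrt(2)*sqrt(j) (B(j) = -2 + sqrt(j + j) = -2 + sqrt(2*j) = -2 + sqrt(2)*sqrt(j))
(g + B(z(5, 14))) + 9081 = (-27357 + (-2 + sqrt(2)*sqrt(5**2 + 2*5 + 2*14 + 5*14))) + 9081 = (-27357 + (-2 + sqrt(2)*sqrt(25 + 10 + 28 + 70))) + 9081 = (-27357 + (-2 + sqrt(2)*sqrt(133))) + 9081 = (-27357 + (-2 + sqrt(266))) + 9081 = (-27359 + sqrt(266)) + 9081 = -18278 + sqrt(266)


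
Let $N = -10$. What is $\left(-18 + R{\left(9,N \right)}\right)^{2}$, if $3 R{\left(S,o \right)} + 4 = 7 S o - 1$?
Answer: $\frac{474721}{9} \approx 52747.0$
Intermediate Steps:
$R{\left(S,o \right)} = - \frac{5}{3} + \frac{7 S o}{3}$ ($R{\left(S,o \right)} = - \frac{4}{3} + \frac{7 S o - 1}{3} = - \frac{4}{3} + \frac{-1 + 7 S o}{3} = - \frac{4}{3} + \left(- \frac{1}{3} + \frac{7 S o}{3}\right) = - \frac{5}{3} + \frac{7 S o}{3}$)
$\left(-18 + R{\left(9,N \right)}\right)^{2} = \left(-18 + \left(- \frac{5}{3} + \frac{7}{3} \cdot 9 \left(-10\right)\right)\right)^{2} = \left(-18 - \frac{635}{3}\right)^{2} = \left(- \frac{689}{3}\right)^{2} = \frac{474721}{9}$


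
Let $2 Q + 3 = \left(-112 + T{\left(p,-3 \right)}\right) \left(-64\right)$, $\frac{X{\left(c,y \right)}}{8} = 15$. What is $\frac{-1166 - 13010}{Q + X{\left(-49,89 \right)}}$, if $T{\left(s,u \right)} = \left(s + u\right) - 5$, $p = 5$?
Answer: $- \frac{28352}{7597} \approx -3.732$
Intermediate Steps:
$T{\left(s,u \right)} = -5 + s + u$
$X{\left(c,y \right)} = 120$ ($X{\left(c,y \right)} = 8 \cdot 15 = 120$)
$Q = \frac{7357}{2}$ ($Q = - \frac{3}{2} + \frac{\left(-112 - 3\right) \left(-64\right)}{2} = - \frac{3}{2} + \frac{\left(-115\right) \left(-64\right)}{2} = - \frac{3}{2} + \frac{1}{2} \cdot 7360 = - \frac{3}{2} + 3680 = \frac{7357}{2} \approx 3678.5$)
$\frac{-1166 - 13010}{Q + X{\left(-49,89 \right)}} = \frac{-1166 - 13010}{\frac{7357}{2} + 120} = - \frac{14176}{\frac{7597}{2}} = \left(-14176\right) \frac{2}{7597} = - \frac{28352}{7597}$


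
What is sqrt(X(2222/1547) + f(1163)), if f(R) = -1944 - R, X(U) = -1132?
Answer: 3*I*sqrt(471) ≈ 65.108*I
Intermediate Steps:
sqrt(X(2222/1547) + f(1163)) = sqrt(-1132 + (-1944 - 1*1163)) = sqrt(-1132 + (-1944 - 1163)) = sqrt(-1132 - 3107) = sqrt(-4239) = 3*I*sqrt(471)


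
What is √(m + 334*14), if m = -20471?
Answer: 9*I*√195 ≈ 125.68*I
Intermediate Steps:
√(m + 334*14) = √(-20471 + 334*14) = √(-20471 + 4676) = √(-15795) = 9*I*√195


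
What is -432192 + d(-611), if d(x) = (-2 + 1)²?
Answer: -432191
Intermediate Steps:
d(x) = 1 (d(x) = (-1)² = 1)
-432192 + d(-611) = -432192 + 1 = -432191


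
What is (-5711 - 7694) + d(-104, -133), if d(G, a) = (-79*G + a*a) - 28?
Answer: 12472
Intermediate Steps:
d(G, a) = -28 + a² - 79*G (d(G, a) = (-79*G + a²) - 28 = (a² - 79*G) - 28 = -28 + a² - 79*G)
(-5711 - 7694) + d(-104, -133) = (-5711 - 7694) + (-28 + (-133)² - 79*(-104)) = -13405 + (-28 + 17689 + 8216) = -13405 + 25877 = 12472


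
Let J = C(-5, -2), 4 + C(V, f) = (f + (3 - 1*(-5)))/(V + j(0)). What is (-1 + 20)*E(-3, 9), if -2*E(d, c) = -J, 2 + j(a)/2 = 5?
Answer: 19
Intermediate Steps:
j(a) = 6 (j(a) = -4 + 2*5 = -4 + 10 = 6)
C(V, f) = -4 + (8 + f)/(6 + V) (C(V, f) = -4 + (f + (3 - 1*(-5)))/(V + 6) = -4 + (f + (3 + 5))/(6 + V) = -4 + (f + 8)/(6 + V) = -4 + (8 + f)/(6 + V))
J = 2 (J = (-16 - 2 - 4*(-5))/(6 - 5) = (-16 - 2 + 20)/1 = 1*2 = 2)
E(d, c) = 1 (E(d, c) = -(-1)*2/2 = -½*(-2) = 1)
(-1 + 20)*E(-3, 9) = (-1 + 20)*1 = 19*1 = 19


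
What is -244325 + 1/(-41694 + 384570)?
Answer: -83773178699/342876 ≈ -2.4433e+5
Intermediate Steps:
-244325 + 1/(-41694 + 384570) = -244325 + 1/342876 = -83773178699/342876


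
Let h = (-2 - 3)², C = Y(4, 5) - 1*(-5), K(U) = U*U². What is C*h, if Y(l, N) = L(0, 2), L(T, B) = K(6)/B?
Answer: 2825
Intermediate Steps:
K(U) = U³
L(T, B) = 216/B (L(T, B) = 6³/B = 216/B)
Y(l, N) = 108 (Y(l, N) = 216/2 = 216*(½) = 108)
C = 113 (C = 108 - 1*(-5) = 108 + 5 = 113)
h = 25 (h = (-5)² = 25)
C*h = 113*25 = 2825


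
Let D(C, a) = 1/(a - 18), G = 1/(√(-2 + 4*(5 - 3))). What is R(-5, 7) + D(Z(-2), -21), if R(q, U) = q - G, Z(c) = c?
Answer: -196/39 - √6/6 ≈ -5.4339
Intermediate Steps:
G = √6/6 (G = 1/(√(-2 + 4*2)) = 1/(√(-2 + 8)) = 1/(√6) = √6/6 ≈ 0.40825)
R(q, U) = q - √6/6
D(C, a) = 1/(-18 + a)
R(-5, 7) + D(Z(-2), -21) = (-5 - √6/6) + 1/(-18 - 21) = (-5 - √6/6) + 1/(-39) = (-5 - √6/6) - 1/39 = -196/39 - √6/6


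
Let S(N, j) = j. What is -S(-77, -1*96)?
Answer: 96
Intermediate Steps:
-S(-77, -1*96) = -(-1)*96 = -1*(-96) = 96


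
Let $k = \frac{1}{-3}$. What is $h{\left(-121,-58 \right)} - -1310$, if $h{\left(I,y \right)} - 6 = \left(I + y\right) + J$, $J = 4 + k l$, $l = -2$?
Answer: $\frac{3425}{3} \approx 1141.7$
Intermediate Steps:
$k = - \frac{1}{3} \approx -0.33333$
$J = \frac{14}{3}$ ($J = 4 - - \frac{2}{3} = 4 + \frac{2}{3} = \frac{14}{3} \approx 4.6667$)
$h{\left(I,y \right)} = \frac{32}{3} + I + y$ ($h{\left(I,y \right)} = 6 + \left(\left(I + y\right) + \frac{14}{3}\right) = 6 + \left(\frac{14}{3} + I + y\right) = \frac{32}{3} + I + y$)
$h{\left(-121,-58 \right)} - -1310 = \left(\frac{32}{3} - 121 - 58\right) - -1310 = - \frac{505}{3} + 1310 = \frac{3425}{3}$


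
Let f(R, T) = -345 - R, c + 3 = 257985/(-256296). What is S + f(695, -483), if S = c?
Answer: -89191571/85432 ≈ -1044.0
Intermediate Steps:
c = -342291/85432 (c = -3 + 257985/(-256296) = -3 + 257985*(-1/256296) = -3 - 85995/85432 = -342291/85432 ≈ -4.0066)
S = -342291/85432 ≈ -4.0066
S + f(695, -483) = -342291/85432 + (-345 - 1*695) = -342291/85432 + (-345 - 695) = -342291/85432 - 1040 = -89191571/85432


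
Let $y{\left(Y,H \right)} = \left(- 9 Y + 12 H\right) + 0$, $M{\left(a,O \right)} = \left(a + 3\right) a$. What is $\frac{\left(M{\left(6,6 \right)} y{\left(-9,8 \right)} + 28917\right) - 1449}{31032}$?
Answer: $\frac{2057}{1724} \approx 1.1932$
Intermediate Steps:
$M{\left(a,O \right)} = a \left(3 + a\right)$ ($M{\left(a,O \right)} = \left(3 + a\right) a = a \left(3 + a\right)$)
$y{\left(Y,H \right)} = - 9 Y + 12 H$
$\frac{\left(M{\left(6,6 \right)} y{\left(-9,8 \right)} + 28917\right) - 1449}{31032} = \frac{\left(6 \left(3 + 6\right) \left(\left(-9\right) \left(-9\right) + 12 \cdot 8\right) + 28917\right) - 1449}{31032} = \left(\left(6 \cdot 9 \left(81 + 96\right) + 28917\right) - 1449\right) \frac{1}{31032} = \left(\left(54 \cdot 177 + 28917\right) - 1449\right) \frac{1}{31032} = \left(\left(9558 + 28917\right) - 1449\right) \frac{1}{31032} = \left(38475 - 1449\right) \frac{1}{31032} = 37026 \cdot \frac{1}{31032} = \frac{2057}{1724}$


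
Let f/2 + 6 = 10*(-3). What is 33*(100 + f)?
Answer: 924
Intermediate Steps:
f = -72 (f = -12 + 2*(10*(-3)) = -12 + 2*(-30) = -12 - 60 = -72)
33*(100 + f) = 33*(100 - 72) = 33*28 = 924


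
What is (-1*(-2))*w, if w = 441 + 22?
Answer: 926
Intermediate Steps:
w = 463
(-1*(-2))*w = -1*(-2)*463 = 2*463 = 926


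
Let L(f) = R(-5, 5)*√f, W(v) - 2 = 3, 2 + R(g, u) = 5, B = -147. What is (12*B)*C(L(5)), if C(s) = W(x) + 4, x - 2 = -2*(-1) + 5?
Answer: -15876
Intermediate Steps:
R(g, u) = 3 (R(g, u) = -2 + 5 = 3)
x = 9 (x = 2 + (-2*(-1) + 5) = 2 + (2 + 5) = 2 + 7 = 9)
W(v) = 5 (W(v) = 2 + 3 = 5)
L(f) = 3*√f
C(s) = 9 (C(s) = 5 + 4 = 9)
(12*B)*C(L(5)) = (12*(-147))*9 = -1764*9 = -15876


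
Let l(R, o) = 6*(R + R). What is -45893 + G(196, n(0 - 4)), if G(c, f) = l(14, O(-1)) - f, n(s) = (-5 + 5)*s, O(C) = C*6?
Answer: -45725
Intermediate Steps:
O(C) = 6*C
n(s) = 0 (n(s) = 0*s = 0)
l(R, o) = 12*R (l(R, o) = 6*(2*R) = 12*R)
G(c, f) = 168 - f (G(c, f) = 12*14 - f = 168 - f)
-45893 + G(196, n(0 - 4)) = -45893 + (168 - 1*0) = -45893 + (168 + 0) = -45893 + 168 = -45725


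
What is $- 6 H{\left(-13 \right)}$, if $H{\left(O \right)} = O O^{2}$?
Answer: $13182$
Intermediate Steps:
$H{\left(O \right)} = O^{3}$
$- 6 H{\left(-13 \right)} = - 6 \left(-13\right)^{3} = \left(-6\right) \left(-2197\right) = 13182$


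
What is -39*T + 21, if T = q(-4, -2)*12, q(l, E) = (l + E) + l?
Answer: 4701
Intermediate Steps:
q(l, E) = E + 2*l (q(l, E) = (E + l) + l = E + 2*l)
T = -120 (T = (-2 + 2*(-4))*12 = (-2 - 8)*12 = -10*12 = -120)
-39*T + 21 = -39*(-120) + 21 = 4680 + 21 = 4701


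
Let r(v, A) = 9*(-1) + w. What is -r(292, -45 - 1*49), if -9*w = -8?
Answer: 73/9 ≈ 8.1111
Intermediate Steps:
w = 8/9 (w = -⅑*(-8) = 8/9 ≈ 0.88889)
r(v, A) = -73/9 (r(v, A) = 9*(-1) + 8/9 = -9 + 8/9 = -73/9)
-r(292, -45 - 1*49) = -1*(-73/9) = 73/9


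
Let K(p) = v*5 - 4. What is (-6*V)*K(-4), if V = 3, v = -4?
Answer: 432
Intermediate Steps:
K(p) = -24 (K(p) = -4*5 - 4 = -20 - 4 = -24)
(-6*V)*K(-4) = -6*3*(-24) = -18*(-24) = 432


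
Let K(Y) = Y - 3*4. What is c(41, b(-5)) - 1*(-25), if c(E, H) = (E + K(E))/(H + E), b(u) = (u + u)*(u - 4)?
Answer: 3345/131 ≈ 25.534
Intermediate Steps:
K(Y) = -12 + Y (K(Y) = Y - 12 = -12 + Y)
b(u) = 2*u*(-4 + u) (b(u) = (2*u)*(-4 + u) = 2*u*(-4 + u))
c(E, H) = (-12 + 2*E)/(E + H) (c(E, H) = (E + (-12 + E))/(H + E) = (-12 + 2*E)/(E + H))
c(41, b(-5)) - 1*(-25) = 2*(-6 + 41)/(41 + 2*(-5)*(-4 - 5)) - 1*(-25) = 2*35/(41 + 2*(-5)*(-9)) + 25 = 2*35/(41 + 90) + 25 = 2*35/131 + 25 = 2*(1/131)*35 + 25 = 70/131 + 25 = 3345/131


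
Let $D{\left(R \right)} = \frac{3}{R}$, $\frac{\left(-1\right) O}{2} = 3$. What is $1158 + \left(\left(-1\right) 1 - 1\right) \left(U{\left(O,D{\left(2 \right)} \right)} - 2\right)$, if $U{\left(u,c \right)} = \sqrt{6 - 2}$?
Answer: $1158$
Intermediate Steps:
$O = -6$ ($O = \left(-2\right) 3 = -6$)
$U{\left(u,c \right)} = 2$ ($U{\left(u,c \right)} = \sqrt{4} = 2$)
$1158 + \left(\left(-1\right) 1 - 1\right) \left(U{\left(O,D{\left(2 \right)} \right)} - 2\right) = 1158 + \left(\left(-1\right) 1 - 1\right) \left(2 - 2\right) = 1158 + \left(-1 - 1\right) 0 = 1158 - 0 = 1158 + 0 = 1158$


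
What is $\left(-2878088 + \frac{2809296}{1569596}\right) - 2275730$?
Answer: $- \frac{288907475294}{56057} \approx -5.1538 \cdot 10^{6}$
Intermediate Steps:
$\left(-2878088 + \frac{2809296}{1569596}\right) - 2275730 = \left(-2878088 + 2809296 \cdot \frac{1}{1569596}\right) - 2275730 = \left(-2878088 + \frac{100332}{56057}\right) - 2275730 = - \frac{161336878684}{56057} - 2275730 = - \frac{288907475294}{56057}$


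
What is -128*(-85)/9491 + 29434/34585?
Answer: 655642894/328246235 ≈ 1.9974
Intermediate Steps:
-128*(-85)/9491 + 29434/34585 = 10880*(1/9491) + 29434*(1/34585) = 10880/9491 + 29434/34585 = 655642894/328246235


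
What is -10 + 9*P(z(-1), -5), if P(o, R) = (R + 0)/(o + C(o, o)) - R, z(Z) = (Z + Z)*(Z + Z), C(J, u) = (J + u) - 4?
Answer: 235/8 ≈ 29.375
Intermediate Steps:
C(J, u) = -4 + J + u
z(Z) = 4*Z² (z(Z) = (2*Z)*(2*Z) = 4*Z²)
P(o, R) = -R + R/(-4 + 3*o) (P(o, R) = (R + 0)/(o + (-4 + o + o)) - R = R/(o + (-4 + 2*o)) - R = R/(-4 + 3*o) - R = -R + R/(-4 + 3*o))
-10 + 9*P(z(-1), -5) = -10 + 9*(-5*(5 - 12*(-1)²)/(-4 + 3*(4*(-1)²))) = -10 + 9*(-5*(5 - 12)/(-4 + 3*(4*1))) = -10 + 9*(-5*(5 - 3*4)/(-4 + 3*4)) = -10 + 9*(-5*(5 - 12)/(-4 + 12)) = -10 + 9*(-5*(-7)/8) = -10 + 9*(-5*⅛*(-7)) = -10 + 9*(35/8) = -10 + 315/8 = 235/8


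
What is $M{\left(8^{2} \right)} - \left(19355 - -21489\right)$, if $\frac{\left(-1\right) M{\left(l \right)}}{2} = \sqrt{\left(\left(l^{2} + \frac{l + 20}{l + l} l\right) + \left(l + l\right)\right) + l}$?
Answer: $-40844 - 2 \sqrt{4330} \approx -40976.0$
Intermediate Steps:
$M{\left(l \right)} = - 2 \sqrt{10 + l^{2} + \frac{7 l}{2}}$ ($M{\left(l \right)} = - 2 \sqrt{\left(\left(l^{2} + \frac{l + 20}{l + l} l\right) + \left(l + l\right)\right) + l} = - 2 \sqrt{\left(\left(l^{2} + \frac{20 + l}{2 l} l\right) + 2 l\right) + l} = - 2 \sqrt{\left(\left(l^{2} + \left(10 + \frac{l}{2}\right)\right) + 2 l\right) + l} = - 2 \sqrt{\left(\left(10 + l^{2} + \frac{l}{2}\right) + 2 l\right) + l} = - 2 \sqrt{\left(10 + l^{2} + \frac{5 l}{2}\right) + l} = - 2 \sqrt{10 + l^{2} + \frac{7 l}{2}}$)
$M{\left(8^{2} \right)} - \left(19355 - -21489\right) = - \sqrt{40 + 4 \left(8^{2}\right)^{2} + 14 \cdot 8^{2}} - \left(19355 - -21489\right) = - \sqrt{40 + 4 \cdot 64^{2} + 14 \cdot 64} - \left(19355 + 21489\right) = - \sqrt{40 + 4 \cdot 4096 + 896} - 40844 = - \sqrt{40 + 16384 + 896} - 40844 = - \sqrt{17320} - 40844 = - 2 \sqrt{4330} - 40844 = -40844 - 2 \sqrt{4330}$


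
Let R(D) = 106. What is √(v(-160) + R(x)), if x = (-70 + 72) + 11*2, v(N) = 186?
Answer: 2*√73 ≈ 17.088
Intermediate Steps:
x = 24 (x = 2 + 22 = 24)
√(v(-160) + R(x)) = √(186 + 106) = √292 = 2*√73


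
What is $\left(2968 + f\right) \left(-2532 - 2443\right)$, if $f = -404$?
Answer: $-12755900$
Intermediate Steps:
$\left(2968 + f\right) \left(-2532 - 2443\right) = \left(2968 - 404\right) \left(-2532 - 2443\right) = 2564 \left(-4975\right) = -12755900$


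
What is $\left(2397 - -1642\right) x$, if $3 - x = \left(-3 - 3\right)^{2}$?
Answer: $-133287$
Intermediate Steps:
$x = -33$ ($x = 3 - \left(-3 - 3\right)^{2} = 3 - \left(-6\right)^{2} = 3 - 36 = -33$)
$\left(2397 - -1642\right) x = \left(2397 - -1642\right) \left(-33\right) = \left(2397 + 1642\right) \left(-33\right) = 4039 \left(-33\right) = -133287$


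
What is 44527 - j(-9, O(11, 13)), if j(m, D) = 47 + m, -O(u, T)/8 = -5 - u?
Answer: 44489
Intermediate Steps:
O(u, T) = 40 + 8*u (O(u, T) = -8*(-5 - u) = 40 + 8*u)
44527 - j(-9, O(11, 13)) = 44527 - (47 - 9) = 44527 - 1*38 = 44527 - 38 = 44489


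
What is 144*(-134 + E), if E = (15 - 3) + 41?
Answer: -11664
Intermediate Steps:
E = 53 (E = 12 + 41 = 53)
144*(-134 + E) = 144*(-134 + 53) = 144*(-81) = -11664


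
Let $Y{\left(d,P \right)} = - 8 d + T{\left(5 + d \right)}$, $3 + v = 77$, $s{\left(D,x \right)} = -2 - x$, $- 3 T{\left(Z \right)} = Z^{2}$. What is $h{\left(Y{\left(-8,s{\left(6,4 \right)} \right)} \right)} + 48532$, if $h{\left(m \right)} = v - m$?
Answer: $48545$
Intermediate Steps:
$T{\left(Z \right)} = - \frac{Z^{2}}{3}$
$v = 74$ ($v = -3 + 77 = 74$)
$Y{\left(d,P \right)} = - 8 d - \frac{\left(5 + d\right)^{2}}{3}$
$h{\left(m \right)} = 74 - m$
$h{\left(Y{\left(-8,s{\left(6,4 \right)} \right)} \right)} + 48532 = \left(74 - \left(\left(-8\right) \left(-8\right) - \frac{\left(5 - 8\right)^{2}}{3}\right)\right) + 48532 = \left(74 - \left(64 - \frac{\left(-3\right)^{2}}{3}\right)\right) + 48532 = \left(74 - \left(64 - 3\right)\right) + 48532 = \left(74 - 61\right) + 48532 = 13 + 48532 = 48545$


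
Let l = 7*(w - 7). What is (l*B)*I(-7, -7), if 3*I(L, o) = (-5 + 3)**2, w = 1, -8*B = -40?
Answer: -280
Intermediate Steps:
B = 5 (B = -1/8*(-40) = 5)
I(L, o) = 4/3 (I(L, o) = (-5 + 3)**2/3 = (1/3)*(-2)**2 = (1/3)*4 = 4/3)
l = -42 (l = 7*(1 - 7) = 7*(-6) = -42)
(l*B)*I(-7, -7) = -42*5*(4/3) = -210*4/3 = -280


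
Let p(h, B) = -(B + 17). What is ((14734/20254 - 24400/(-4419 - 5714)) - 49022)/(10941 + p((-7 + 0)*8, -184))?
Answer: -5030163481991/1139868425228 ≈ -4.4129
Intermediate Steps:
p(h, B) = -17 - B (p(h, B) = -(17 + B) = -17 - B)
((14734/20254 - 24400/(-4419 - 5714)) - 49022)/(10941 + p((-7 + 0)*8, -184)) = ((14734/20254 - 24400/(-4419 - 5714)) - 49022)/(10941 + (-17 - 1*(-184))) = ((14734*(1/20254) - 24400/(-10133)) - 49022)/(10941 + (-17 + 184)) = ((7367/10127 - 24400*(-1/10133)) - 49022)/(10941 + 167) = ((7367/10127 + 24400/10133) - 49022)/11108 = (321748611/102616891 - 49022)*(1/11108) = -5030163481991/102616891*1/11108 = -5030163481991/1139868425228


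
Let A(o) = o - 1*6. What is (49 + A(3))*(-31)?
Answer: -1426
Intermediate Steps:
A(o) = -6 + o (A(o) = o - 6 = -6 + o)
(49 + A(3))*(-31) = (49 + (-6 + 3))*(-31) = (49 - 3)*(-31) = 46*(-31) = -1426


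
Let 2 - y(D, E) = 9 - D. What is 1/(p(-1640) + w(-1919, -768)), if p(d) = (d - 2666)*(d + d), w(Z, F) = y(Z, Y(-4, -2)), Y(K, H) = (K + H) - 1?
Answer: 1/14121754 ≈ 7.0813e-8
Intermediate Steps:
Y(K, H) = -1 + H + K (Y(K, H) = (H + K) - 1 = -1 + H + K)
y(D, E) = -7 + D (y(D, E) = 2 - (9 - D) = 2 + (-9 + D) = -7 + D)
w(Z, F) = -7 + Z
p(d) = 2*d*(-2666 + d) (p(d) = (-2666 + d)*(2*d) = 2*d*(-2666 + d))
1/(p(-1640) + w(-1919, -768)) = 1/(2*(-1640)*(-2666 - 1640) + (-7 - 1919)) = 1/(2*(-1640)*(-4306) - 1926) = 1/(14123680 - 1926) = 1/14121754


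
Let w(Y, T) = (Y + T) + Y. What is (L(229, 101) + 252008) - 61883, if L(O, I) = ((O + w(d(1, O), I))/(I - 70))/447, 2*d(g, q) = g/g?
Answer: 2634562456/13857 ≈ 1.9013e+5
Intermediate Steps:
d(g, q) = ½ (d(g, q) = (g/g)/2 = (½)*1 = ½)
w(Y, T) = T + 2*Y (w(Y, T) = (T + Y) + Y = T + 2*Y)
L(O, I) = (1 + I + O)/(447*(-70 + I)) (L(O, I) = ((O + (I + 2*(½)))/(I - 70))/447 = ((O + (I + 1))/(-70 + I))*(1/447) = ((O + (1 + I))/(-70 + I))*(1/447) = ((1 + I + O)/(-70 + I))*(1/447) = (1 + I + O)/(447*(-70 + I)))
(L(229, 101) + 252008) - 61883 = ((1 + 101 + 229)/(447*(-70 + 101)) + 252008) - 61883 = ((1/447)*331/31 + 252008) - 61883 = ((1/447)*(1/31)*331 + 252008) - 61883 = (331/13857 + 252008) - 61883 = 3492075187/13857 - 61883 = 2634562456/13857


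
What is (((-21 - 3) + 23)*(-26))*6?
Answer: 156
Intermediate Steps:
(((-21 - 3) + 23)*(-26))*6 = ((-24 + 23)*(-26))*6 = -1*(-26)*6 = 26*6 = 156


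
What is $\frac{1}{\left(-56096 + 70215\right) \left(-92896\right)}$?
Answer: $- \frac{1}{1311598624} \approx -7.6243 \cdot 10^{-10}$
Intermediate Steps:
$\frac{1}{\left(-56096 + 70215\right) \left(-92896\right)} = \frac{1}{14119} \left(- \frac{1}{92896}\right) = - \frac{1}{1311598624}$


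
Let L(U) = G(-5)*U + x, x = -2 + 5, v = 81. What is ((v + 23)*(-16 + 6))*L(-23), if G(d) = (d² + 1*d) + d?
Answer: 355680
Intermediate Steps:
G(d) = d² + 2*d (G(d) = (d² + d) + d = (d + d²) + d = d² + 2*d)
x = 3
L(U) = 3 + 15*U (L(U) = (-5*(2 - 5))*U + 3 = (-5*(-3))*U + 3 = 15*U + 3 = 3 + 15*U)
((v + 23)*(-16 + 6))*L(-23) = ((81 + 23)*(-16 + 6))*(3 + 15*(-23)) = (104*(-10))*(3 - 345) = -1040*(-342) = 355680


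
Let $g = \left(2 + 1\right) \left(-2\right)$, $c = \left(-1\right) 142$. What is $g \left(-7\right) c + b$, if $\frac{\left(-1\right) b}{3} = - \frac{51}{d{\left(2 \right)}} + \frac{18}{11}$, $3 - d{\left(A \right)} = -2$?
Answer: $- \frac{326607}{55} \approx -5938.3$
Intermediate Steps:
$c = -142$
$g = -6$ ($g = 3 \left(-2\right) = -6$)
$d{\left(A \right)} = 5$ ($d{\left(A \right)} = 3 - -2 = 3 + 2 = 5$)
$b = \frac{1413}{55}$ ($b = - 3 \left(- \frac{51}{5} + \frac{18}{11}\right) = \left(-3\right) \left(- \frac{471}{55}\right) = \frac{1413}{55} \approx 25.691$)
$g \left(-7\right) c + b = \left(-6\right) \left(-7\right) \left(-142\right) + \frac{1413}{55} = 42 \left(-142\right) + \frac{1413}{55} = -5964 + \frac{1413}{55} = - \frac{326607}{55}$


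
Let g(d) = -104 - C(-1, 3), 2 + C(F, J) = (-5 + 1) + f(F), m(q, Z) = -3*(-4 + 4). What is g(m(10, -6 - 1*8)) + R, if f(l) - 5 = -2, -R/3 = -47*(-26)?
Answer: -3767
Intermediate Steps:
m(q, Z) = 0 (m(q, Z) = -3*0 = 0)
R = -3666 (R = -(-141)*(-26) = -3*1222 = -3666)
f(l) = 3 (f(l) = 5 - 2 = 3)
C(F, J) = -3 (C(F, J) = -2 + ((-5 + 1) + 3) = -2 + (-4 + 3) = -2 - 1 = -3)
g(d) = -101 (g(d) = -104 - 1*(-3) = -104 + 3 = -101)
g(m(10, -6 - 1*8)) + R = -101 - 3666 = -3767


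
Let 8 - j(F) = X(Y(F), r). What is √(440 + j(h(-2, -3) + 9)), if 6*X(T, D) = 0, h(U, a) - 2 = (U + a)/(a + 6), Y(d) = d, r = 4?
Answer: 8*√7 ≈ 21.166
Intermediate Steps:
h(U, a) = 2 + (U + a)/(6 + a) (h(U, a) = 2 + (U + a)/(a + 6) = 2 + (U + a)/(6 + a))
X(T, D) = 0 (X(T, D) = (⅙)*0 = 0)
j(F) = 8 (j(F) = 8 - 1*0 = 8 + 0 = 8)
√(440 + j(h(-2, -3) + 9)) = √(440 + 8) = √448 = 8*√7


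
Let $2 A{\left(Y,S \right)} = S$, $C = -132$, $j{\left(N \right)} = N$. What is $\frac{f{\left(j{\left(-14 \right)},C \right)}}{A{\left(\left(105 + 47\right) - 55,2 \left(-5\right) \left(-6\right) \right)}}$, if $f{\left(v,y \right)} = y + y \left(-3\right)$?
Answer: $\frac{44}{5} \approx 8.8$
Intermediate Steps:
$f{\left(v,y \right)} = - 2 y$ ($f{\left(v,y \right)} = y - 3 y = - 2 y$)
$A{\left(Y,S \right)} = \frac{S}{2}$
$\frac{f{\left(j{\left(-14 \right)},C \right)}}{A{\left(\left(105 + 47\right) - 55,2 \left(-5\right) \left(-6\right) \right)}} = \frac{\left(-2\right) \left(-132\right)}{\frac{1}{2} \cdot 2 \left(-5\right) \left(-6\right)} = \frac{264}{\frac{1}{2} \left(\left(-10\right) \left(-6\right)\right)} = \frac{264}{\frac{1}{2} \cdot 60} = \frac{264}{30} = 264 \cdot \frac{1}{30} = \frac{44}{5}$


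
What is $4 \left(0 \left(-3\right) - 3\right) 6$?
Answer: $-72$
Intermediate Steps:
$4 \left(0 \left(-3\right) - 3\right) 6 = 4 \left(0 - 3\right) 6 = 4 \left(-3\right) 6 = \left(-12\right) 6 = -72$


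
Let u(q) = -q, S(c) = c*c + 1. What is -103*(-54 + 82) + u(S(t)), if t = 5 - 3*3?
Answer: -2901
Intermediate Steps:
t = -4 (t = 5 - 9 = -4)
S(c) = 1 + c² (S(c) = c² + 1 = 1 + c²)
-103*(-54 + 82) + u(S(t)) = -103*(-54 + 82) - (1 + (-4)²) = -103*28 - (1 + 16) = -2884 - 1*17 = -2884 - 17 = -2901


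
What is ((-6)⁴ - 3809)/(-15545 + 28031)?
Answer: -2513/12486 ≈ -0.20127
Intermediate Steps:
((-6)⁴ - 3809)/(-15545 + 28031) = (1296 - 3809)/12486 = -2513*1/12486 = -2513/12486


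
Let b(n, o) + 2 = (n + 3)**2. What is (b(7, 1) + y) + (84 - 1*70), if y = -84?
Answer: 28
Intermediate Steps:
b(n, o) = -2 + (3 + n)**2 (b(n, o) = -2 + (n + 3)**2 = -2 + (3 + n)**2)
(b(7, 1) + y) + (84 - 1*70) = ((-2 + (3 + 7)**2) - 84) + (84 - 1*70) = ((-2 + 10**2) - 84) + (84 - 70) = ((-2 + 100) - 84) + 14 = (98 - 84) + 14 = 14 + 14 = 28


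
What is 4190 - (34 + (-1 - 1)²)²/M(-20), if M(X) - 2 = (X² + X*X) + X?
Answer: 1637568/391 ≈ 4188.2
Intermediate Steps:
M(X) = 2 + X + 2*X² (M(X) = 2 + ((X² + X*X) + X) = 2 + ((X² + X²) + X) = 2 + (2*X² + X) = 2 + (X + 2*X²) = 2 + X + 2*X²)
4190 - (34 + (-1 - 1)²)²/M(-20) = 4190 - (34 + (-1 - 1)²)²/(2 - 20 + 2*(-20)²) = 4190 - (34 + (-2)²)²/(2 - 20 + 2*400) = 4190 - (34 + 4)²/(2 - 20 + 800) = 4190 - 38²/782 = 4190 - 1444/782 = 4190 - 1*722/391 = 4190 - 722/391 = 1637568/391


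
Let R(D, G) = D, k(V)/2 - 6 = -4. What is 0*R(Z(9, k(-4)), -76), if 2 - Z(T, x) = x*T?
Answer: 0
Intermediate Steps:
k(V) = 4 (k(V) = 12 + 2*(-4) = 12 - 8 = 4)
Z(T, x) = 2 - T*x (Z(T, x) = 2 - x*T = 2 - T*x)
0*R(Z(9, k(-4)), -76) = 0*(2 - 1*9*4) = 0*(2 - 36) = 0*(-34) = 0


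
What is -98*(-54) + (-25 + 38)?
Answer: 5305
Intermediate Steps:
-98*(-54) + (-25 + 38) = 5292 + 13 = 5305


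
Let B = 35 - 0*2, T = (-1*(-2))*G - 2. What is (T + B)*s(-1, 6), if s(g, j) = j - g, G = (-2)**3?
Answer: 119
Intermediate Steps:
G = -8
T = -18 (T = -1*(-2)*(-8) - 2 = 2*(-8) - 2 = -16 - 2 = -18)
B = 35 (B = 35 - 1*0 = 35 + 0 = 35)
(T + B)*s(-1, 6) = (-18 + 35)*(6 - 1*(-1)) = 17*(6 + 1) = 17*7 = 119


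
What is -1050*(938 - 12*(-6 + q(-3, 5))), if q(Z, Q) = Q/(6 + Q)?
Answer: -11602500/11 ≈ -1.0548e+6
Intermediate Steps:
q(Z, Q) = Q/(6 + Q)
-1050*(938 - 12*(-6 + q(-3, 5))) = -1050*(938 - 12*(-6 + 5/(6 + 5))) = -1050*(938 - 12*(-6 + 5/11)) = -1050*(938 - 12*(-61/11)) = -1050*(938 + 732/11) = -1050*11050/11 = -11602500/11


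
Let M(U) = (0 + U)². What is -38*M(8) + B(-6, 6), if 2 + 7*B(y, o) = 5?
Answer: -17021/7 ≈ -2431.6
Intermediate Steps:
M(U) = U²
B(y, o) = 3/7 (B(y, o) = -2/7 + (⅐)*5 = -2/7 + 5/7 = 3/7)
-38*M(8) + B(-6, 6) = -38*8² + 3/7 = -38*64 + 3/7 = -2432 + 3/7 = -17021/7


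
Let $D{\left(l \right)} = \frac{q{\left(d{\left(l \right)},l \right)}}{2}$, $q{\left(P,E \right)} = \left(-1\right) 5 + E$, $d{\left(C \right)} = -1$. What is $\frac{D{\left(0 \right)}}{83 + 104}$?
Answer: $- \frac{5}{374} \approx -0.013369$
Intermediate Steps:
$q{\left(P,E \right)} = -5 + E$
$D{\left(l \right)} = - \frac{5}{2} + \frac{l}{2}$ ($D{\left(l \right)} = \frac{-5 + l}{2} = \left(-5 + l\right) \frac{1}{2} = - \frac{5}{2} + \frac{l}{2}$)
$\frac{D{\left(0 \right)}}{83 + 104} = \frac{- \frac{5}{2} + \frac{1}{2} \cdot 0}{83 + 104} = \frac{- \frac{5}{2} + 0}{187} = \frac{1}{187} \left(- \frac{5}{2}\right) = - \frac{5}{374}$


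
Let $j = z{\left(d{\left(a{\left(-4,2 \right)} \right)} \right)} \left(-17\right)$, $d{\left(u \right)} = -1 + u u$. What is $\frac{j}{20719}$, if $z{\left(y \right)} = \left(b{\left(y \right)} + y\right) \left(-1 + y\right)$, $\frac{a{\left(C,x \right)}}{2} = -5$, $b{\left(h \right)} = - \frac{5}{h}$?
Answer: $- \frac{16320136}{2051181} \approx -7.9565$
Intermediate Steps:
$a{\left(C,x \right)} = -10$ ($a{\left(C,x \right)} = 2 \left(-5\right) = -10$)
$d{\left(u \right)} = -1 + u^{2}$
$z{\left(y \right)} = \left(-1 + y\right) \left(y - \frac{5}{y}\right)$ ($z{\left(y \right)} = \left(- \frac{5}{y} + y\right) \left(-1 + y\right) = \left(y - \frac{5}{y}\right) \left(-1 + y\right) = \left(-1 + y\right) \left(y - \frac{5}{y}\right)$)
$j = - \frac{16320136}{99}$ ($j = \left(-5 + \left(-1 + \left(-10\right)^{2}\right)^{2} - \left(-1 + \left(-10\right)^{2}\right) + \frac{5}{-1 + \left(-10\right)^{2}}\right) \left(-17\right) = \left(-5 + \left(-1 + 100\right)^{2} - \left(-1 + 100\right) + \frac{5}{-1 + 100}\right) \left(-17\right) = \left(-5 + 99^{2} - 99 + \frac{5}{99}\right) \left(-17\right) = \left(-5 + 9801 - 99 + 5 \cdot \frac{1}{99}\right) \left(-17\right) = \left(-5 + 9801 - 99 + \frac{5}{99}\right) \left(-17\right) = \frac{960008}{99} \left(-17\right) = - \frac{16320136}{99} \approx -1.6485 \cdot 10^{5}$)
$\frac{j}{20719} = - \frac{16320136}{99 \cdot 20719} = \left(- \frac{16320136}{99}\right) \frac{1}{20719} = - \frac{16320136}{2051181}$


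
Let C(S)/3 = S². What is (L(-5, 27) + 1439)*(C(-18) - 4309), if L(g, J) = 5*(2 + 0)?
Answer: -4835313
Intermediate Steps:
L(g, J) = 10 (L(g, J) = 5*2 = 10)
C(S) = 3*S²
(L(-5, 27) + 1439)*(C(-18) - 4309) = (10 + 1439)*(3*(-18)² - 4309) = 1449*(3*324 - 4309) = 1449*(972 - 4309) = 1449*(-3337) = -4835313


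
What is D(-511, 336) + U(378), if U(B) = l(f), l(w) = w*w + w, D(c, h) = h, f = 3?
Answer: 348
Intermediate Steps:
l(w) = w + w² (l(w) = w² + w = w + w²)
U(B) = 12 (U(B) = 3*(1 + 3) = 3*4 = 12)
D(-511, 336) + U(378) = 336 + 12 = 348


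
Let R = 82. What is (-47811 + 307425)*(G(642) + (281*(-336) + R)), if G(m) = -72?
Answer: -24509119284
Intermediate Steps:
(-47811 + 307425)*(G(642) + (281*(-336) + R)) = (-47811 + 307425)*(-72 + (281*(-336) + 82)) = 259614*(-72 + (-94416 + 82)) = 259614*(-72 - 94334) = 259614*(-94406) = -24509119284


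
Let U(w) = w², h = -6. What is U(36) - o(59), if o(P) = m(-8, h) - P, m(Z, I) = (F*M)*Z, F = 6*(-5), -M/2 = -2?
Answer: 395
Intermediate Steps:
M = 4 (M = -2*(-2) = 4)
F = -30
m(Z, I) = -120*Z (m(Z, I) = (-30*4)*Z = -120*Z)
o(P) = 960 - P (o(P) = -120*(-8) - P = 960 - P)
U(36) - o(59) = 36² - (960 - 1*59) = 1296 - (960 - 59) = 1296 - 1*901 = 1296 - 901 = 395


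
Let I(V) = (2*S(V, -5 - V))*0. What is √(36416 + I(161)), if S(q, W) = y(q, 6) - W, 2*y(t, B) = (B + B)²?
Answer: 8*√569 ≈ 190.83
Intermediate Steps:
y(t, B) = 2*B² (y(t, B) = (B + B)²/2 = (2*B)²/2 = (4*B²)/2 = 2*B²)
S(q, W) = 72 - W (S(q, W) = 2*6² - W = 2*36 - W = 72 - W)
I(V) = 0 (I(V) = (2*(72 - (-5 - V)))*0 = (2*(72 + (5 + V)))*0 = (2*(77 + V))*0 = (154 + 2*V)*0 = 0)
√(36416 + I(161)) = √(36416 + 0) = √36416 = 8*√569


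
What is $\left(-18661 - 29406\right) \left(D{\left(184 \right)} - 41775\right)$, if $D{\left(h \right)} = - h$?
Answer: $2016843253$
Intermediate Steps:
$\left(-18661 - 29406\right) \left(D{\left(184 \right)} - 41775\right) = \left(-18661 - 29406\right) \left(\left(-1\right) 184 - 41775\right) = - 48067 \left(-184 - 41775\right) = \left(-48067\right) \left(-41959\right) = 2016843253$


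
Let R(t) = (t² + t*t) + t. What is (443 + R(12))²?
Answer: 552049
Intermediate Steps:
R(t) = t + 2*t² (R(t) = (t² + t²) + t = 2*t² + t = t + 2*t²)
(443 + R(12))² = (443 + 12*(1 + 2*12))² = (443 + 12*(1 + 24))² = (443 + 12*25)² = (443 + 300)² = 743² = 552049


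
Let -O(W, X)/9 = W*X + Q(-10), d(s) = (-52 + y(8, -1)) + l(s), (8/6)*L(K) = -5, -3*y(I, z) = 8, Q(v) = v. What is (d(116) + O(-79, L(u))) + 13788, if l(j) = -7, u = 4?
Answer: 133801/12 ≈ 11150.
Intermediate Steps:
y(I, z) = -8/3 (y(I, z) = -⅓*8 = -8/3)
L(K) = -15/4 (L(K) = (¾)*(-5) = -15/4)
d(s) = -185/3 (d(s) = (-52 - 8/3) - 7 = -164/3 - 7 = -185/3)
O(W, X) = 90 - 9*W*X (O(W, X) = -9*(W*X - 10) = -9*(-10 + W*X) = 90 - 9*W*X)
(d(116) + O(-79, L(u))) + 13788 = (-185/3 + (90 - 9*(-79)*(-15/4))) + 13788 = (-185/3 + (90 - 10665/4)) + 13788 = (-185/3 - 10305/4) + 13788 = -31655/12 + 13788 = 133801/12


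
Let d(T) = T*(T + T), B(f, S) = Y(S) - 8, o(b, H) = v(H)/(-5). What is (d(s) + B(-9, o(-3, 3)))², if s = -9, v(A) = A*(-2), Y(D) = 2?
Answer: 24336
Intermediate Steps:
v(A) = -2*A
o(b, H) = 2*H/5 (o(b, H) = -2*H/(-5) = -2*H*(-⅕) = 2*H/5)
B(f, S) = -6 (B(f, S) = 2 - 8 = -6)
d(T) = 2*T² (d(T) = T*(2*T) = 2*T²)
(d(s) + B(-9, o(-3, 3)))² = (2*(-9)² - 6)² = (2*81 - 6)² = (162 - 6)² = 156² = 24336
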